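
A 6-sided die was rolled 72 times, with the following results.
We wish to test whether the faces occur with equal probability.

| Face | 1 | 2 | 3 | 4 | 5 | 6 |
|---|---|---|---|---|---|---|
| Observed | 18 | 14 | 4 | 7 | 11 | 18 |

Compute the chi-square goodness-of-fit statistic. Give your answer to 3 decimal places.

13.833

Under H₀ each category has probability 1/6, so each expected count is 72/6 = 12.
cat         O        E   (O−E)²/E
1          18       12     3.0000
2          14       12     0.3333
3           4       12     5.3333
4           7       12     2.0833
5          11       12     0.0833
6          18       12     3.0000
Sum = 13.833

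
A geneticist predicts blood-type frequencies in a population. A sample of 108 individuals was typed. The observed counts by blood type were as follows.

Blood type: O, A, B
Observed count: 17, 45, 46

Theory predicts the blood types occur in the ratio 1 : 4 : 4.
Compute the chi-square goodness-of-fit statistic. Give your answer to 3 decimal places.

2.354

Ratio total = 9. Expected counts: 108×1/9 = 12, 108×4/9 = 48, 108×4/9 = 48.
cat         O        E   (O−E)²/E
O          17       12     2.0833
A          45       48     0.1875
B          46       48     0.0833
Sum = 2.354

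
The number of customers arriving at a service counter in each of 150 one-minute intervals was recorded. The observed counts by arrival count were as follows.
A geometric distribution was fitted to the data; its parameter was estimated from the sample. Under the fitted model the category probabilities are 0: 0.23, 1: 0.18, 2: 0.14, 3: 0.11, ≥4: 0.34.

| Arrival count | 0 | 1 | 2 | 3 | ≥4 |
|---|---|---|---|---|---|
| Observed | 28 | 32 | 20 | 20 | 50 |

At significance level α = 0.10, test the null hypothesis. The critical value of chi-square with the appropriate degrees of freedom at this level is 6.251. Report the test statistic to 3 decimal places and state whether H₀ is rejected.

Expected counts E_i = n·p_i: 150×0.23 = 34.5, 150×0.18 = 27, 150×0.14 = 21, 150×0.11 = 16.5, 150×0.34 = 51.
0: (28 − 34.5)²/34.5 = 42.25/34.5 = 1.2246
1: (32 − 27)²/27 = 25/27 = 0.9259
2: (20 − 21)²/21 = 1/21 = 0.0476
3: (20 − 16.5)²/16.5 = 12.25/16.5 = 0.7424
≥4: (50 − 51)²/51 = 1/51 = 0.0196
Sum = 2.960
df = 3. Since 2.960 < 6.251, we do not reject H₀.

2.960; do not reject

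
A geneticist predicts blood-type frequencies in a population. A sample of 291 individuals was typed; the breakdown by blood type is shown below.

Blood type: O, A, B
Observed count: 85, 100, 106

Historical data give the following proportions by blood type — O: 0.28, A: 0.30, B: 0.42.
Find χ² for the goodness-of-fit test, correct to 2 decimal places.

Expected counts E_i = n·p_i: 291×0.28 = 81.48, 291×0.30 = 87.3, 291×0.42 = 122.22.
χ² = (85−81.48)²/81.48 + (100−87.3)²/87.3 + (106−122.22)²/122.22
   = 0.152 + 1.848 + 2.153
Sum = 4.15

4.15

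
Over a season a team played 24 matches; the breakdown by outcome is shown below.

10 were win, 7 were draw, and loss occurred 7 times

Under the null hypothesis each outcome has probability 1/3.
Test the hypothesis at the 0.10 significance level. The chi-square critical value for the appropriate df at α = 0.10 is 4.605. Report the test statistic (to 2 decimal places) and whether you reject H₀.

0.75; do not reject

Expected count for each of the 3 categories: 24/3 = 8.
win: (10 − 8)²/8 = 4/8 = 0.500
draw: (7 − 8)²/8 = 1/8 = 0.125
loss: (7 − 8)²/8 = 1/8 = 0.125
Sum = 0.75
df = 2. Since 0.75 < 4.605, we do not reject H₀.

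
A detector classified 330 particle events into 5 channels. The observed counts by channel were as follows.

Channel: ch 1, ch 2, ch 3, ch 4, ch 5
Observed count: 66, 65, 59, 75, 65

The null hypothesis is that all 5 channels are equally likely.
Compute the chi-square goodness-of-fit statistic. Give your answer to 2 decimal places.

2.00

Expected count for each of the 5 categories: 330/5 = 66.
χ² = (66−66)²/66 + (65−66)²/66 + (59−66)²/66 + (75−66)²/66 + (65−66)²/66
   = 0.000 + 0.015 + 0.742 + 1.227 + 0.015
Sum = 2.00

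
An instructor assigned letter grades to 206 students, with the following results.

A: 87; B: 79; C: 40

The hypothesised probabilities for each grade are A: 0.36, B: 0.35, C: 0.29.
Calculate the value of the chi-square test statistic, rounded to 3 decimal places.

Expected counts E_i = n·p_i: 206×0.36 = 74.16, 206×0.35 = 72.1, 206×0.29 = 59.74.
χ² = (87−74.16)²/74.16 + (79−72.1)²/72.1 + (40−59.74)²/59.74
   = 2.2231 + 0.6603 + 6.5227
Sum = 9.406

9.406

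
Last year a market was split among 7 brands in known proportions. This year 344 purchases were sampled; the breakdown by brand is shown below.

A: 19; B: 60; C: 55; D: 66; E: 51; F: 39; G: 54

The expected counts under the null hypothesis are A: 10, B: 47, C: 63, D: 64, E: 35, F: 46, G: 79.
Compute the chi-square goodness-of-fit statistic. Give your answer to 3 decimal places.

29.065

A: (19 − 10)²/10 = 81/10 = 8.1000
B: (60 − 47)²/47 = 169/47 = 3.5957
C: (55 − 63)²/63 = 64/63 = 1.0159
D: (66 − 64)²/64 = 4/64 = 0.0625
E: (51 − 35)²/35 = 256/35 = 7.3143
F: (39 − 46)²/46 = 49/46 = 1.0652
G: (54 − 79)²/79 = 625/79 = 7.9114
Sum = 29.065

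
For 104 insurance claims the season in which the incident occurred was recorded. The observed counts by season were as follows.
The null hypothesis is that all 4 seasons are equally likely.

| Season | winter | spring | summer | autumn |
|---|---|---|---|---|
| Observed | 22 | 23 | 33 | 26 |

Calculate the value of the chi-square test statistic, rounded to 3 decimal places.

Expected count for each of the 4 categories: 104/4 = 26.
χ² = (22−26)²/26 + (23−26)²/26 + (33−26)²/26 + (26−26)²/26
   = 0.6154 + 0.3462 + 1.8846 + 0.0000
Sum = 2.846

2.846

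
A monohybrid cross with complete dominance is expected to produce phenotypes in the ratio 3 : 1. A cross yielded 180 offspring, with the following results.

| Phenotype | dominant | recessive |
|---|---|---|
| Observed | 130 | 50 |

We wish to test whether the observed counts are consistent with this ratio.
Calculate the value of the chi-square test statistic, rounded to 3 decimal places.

0.741

Ratio total = 4. Expected counts: 180×3/4 = 135, 180×1/4 = 45.
χ² = (130−135)²/135 + (50−45)²/45
   = 0.1852 + 0.5556
Sum = 0.741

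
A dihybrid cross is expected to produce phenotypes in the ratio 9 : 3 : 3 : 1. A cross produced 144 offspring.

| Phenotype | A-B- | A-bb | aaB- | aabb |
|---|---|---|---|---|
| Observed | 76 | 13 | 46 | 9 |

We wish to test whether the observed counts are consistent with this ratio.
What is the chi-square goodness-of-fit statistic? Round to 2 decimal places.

Ratio total = 16. Expected counts: 144×9/16 = 81, 144×3/16 = 27, 144×3/16 = 27, 144×1/16 = 9.
cat         O        E   (O−E)²/E
A-B-       76       81      0.309
A-bb       13       27      7.259
aaB-       46       27     13.370
aabb        9        9      0.000
Sum = 20.94

20.94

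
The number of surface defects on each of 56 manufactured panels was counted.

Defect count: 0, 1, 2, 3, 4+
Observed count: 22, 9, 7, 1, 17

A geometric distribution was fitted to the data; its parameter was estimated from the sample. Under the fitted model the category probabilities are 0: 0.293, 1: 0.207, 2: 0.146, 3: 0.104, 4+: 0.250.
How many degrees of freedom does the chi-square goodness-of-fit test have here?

3

There are k = 5 categories and 1 parameter estimated from the data, so df = 5 − 1 − 1 = 3.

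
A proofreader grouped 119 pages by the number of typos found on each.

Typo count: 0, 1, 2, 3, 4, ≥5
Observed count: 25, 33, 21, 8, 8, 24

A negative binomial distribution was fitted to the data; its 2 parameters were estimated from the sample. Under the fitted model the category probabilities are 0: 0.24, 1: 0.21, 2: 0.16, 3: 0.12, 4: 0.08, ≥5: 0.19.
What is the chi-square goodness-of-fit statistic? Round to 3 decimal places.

Expected counts E_i = n·p_i: 119×0.24 = 28.56, 119×0.21 = 24.99, 119×0.16 = 19.04, 119×0.12 = 14.28, 119×0.08 = 9.52, 119×0.19 = 22.61.
0: (25 − 28.56)²/28.56 = 12.6736/28.56 = 0.4438
1: (33 − 24.99)²/24.99 = 64.1601/24.99 = 2.5674
2: (21 − 19.04)²/19.04 = 3.8416/19.04 = 0.2018
3: (8 − 14.28)²/14.28 = 39.4384/14.28 = 2.7618
4: (8 − 9.52)²/9.52 = 2.3104/9.52 = 0.2427
≥5: (24 − 22.61)²/22.61 = 1.9321/22.61 = 0.0855
Sum = 6.303

6.303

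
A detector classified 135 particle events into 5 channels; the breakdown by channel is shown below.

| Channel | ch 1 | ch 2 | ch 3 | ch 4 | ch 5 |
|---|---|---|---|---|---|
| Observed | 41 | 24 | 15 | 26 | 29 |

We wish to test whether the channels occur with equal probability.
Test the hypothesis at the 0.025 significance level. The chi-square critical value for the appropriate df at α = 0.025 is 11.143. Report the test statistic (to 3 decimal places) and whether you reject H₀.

Expected count for each of the 5 categories: 135/5 = 27.
cat         O        E   (O−E)²/E
ch 1       41       27     7.2593
ch 2       24       27     0.3333
ch 3       15       27     5.3333
ch 4       26       27     0.0370
ch 5       29       27     0.1481
Sum = 13.111
df = 4. Since 13.111 > 11.143, we reject H₀.

13.111; reject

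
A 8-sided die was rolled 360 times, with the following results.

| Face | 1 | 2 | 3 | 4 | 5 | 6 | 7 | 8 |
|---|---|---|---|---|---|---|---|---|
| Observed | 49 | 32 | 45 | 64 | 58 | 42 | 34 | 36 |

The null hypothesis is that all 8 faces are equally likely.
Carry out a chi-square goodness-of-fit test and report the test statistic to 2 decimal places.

Under H₀ each category has probability 1/8, so each expected count is 360/8 = 45.
χ² = (49−45)²/45 + (32−45)²/45 + (45−45)²/45 + (64−45)²/45 + (58−45)²/45 + (42−45)²/45 + (34−45)²/45 + (36−45)²/45
   = 0.356 + 3.756 + 0.000 + 8.022 + 3.756 + 0.200 + 2.689 + 1.800
Sum = 20.58

20.58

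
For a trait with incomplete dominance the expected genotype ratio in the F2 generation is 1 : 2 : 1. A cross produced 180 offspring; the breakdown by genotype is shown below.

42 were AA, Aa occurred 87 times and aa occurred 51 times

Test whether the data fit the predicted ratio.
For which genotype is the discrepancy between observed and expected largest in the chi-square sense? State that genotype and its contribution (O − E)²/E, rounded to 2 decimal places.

Ratio total = 4. Expected counts: 180×1/4 = 45, 180×2/4 = 90, 180×1/4 = 45.
χ² = (42−45)²/45 + (87−90)²/90 + (51−45)²/45
   = 0.200 + 0.100 + 0.800
The largest term is for aa: 0.80.

aa, 0.80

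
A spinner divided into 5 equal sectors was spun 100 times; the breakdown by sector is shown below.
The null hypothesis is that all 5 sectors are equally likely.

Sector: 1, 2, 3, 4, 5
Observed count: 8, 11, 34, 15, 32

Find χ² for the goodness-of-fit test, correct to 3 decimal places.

29.500

Expected count for each of the 5 categories: 100/5 = 20.
χ² = (8−20)²/20 + (11−20)²/20 + (34−20)²/20 + (15−20)²/20 + (32−20)²/20
   = 7.2000 + 4.0500 + 9.8000 + 1.2500 + 7.2000
Sum = 29.500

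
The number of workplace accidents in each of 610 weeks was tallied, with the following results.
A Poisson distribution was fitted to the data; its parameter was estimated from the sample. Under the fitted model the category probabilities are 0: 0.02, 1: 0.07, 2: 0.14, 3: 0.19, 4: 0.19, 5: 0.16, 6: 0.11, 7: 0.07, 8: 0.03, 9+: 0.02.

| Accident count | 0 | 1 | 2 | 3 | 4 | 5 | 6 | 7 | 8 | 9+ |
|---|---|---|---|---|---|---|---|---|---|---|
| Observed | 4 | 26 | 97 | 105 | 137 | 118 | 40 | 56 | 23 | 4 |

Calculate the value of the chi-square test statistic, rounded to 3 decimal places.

Expected counts E_i = n·p_i: 610×0.02 = 12.2, 610×0.07 = 42.7, 610×0.14 = 85.4, 610×0.19 = 115.9, 610×0.19 = 115.9, 610×0.16 = 97.6, 610×0.11 = 67.1, 610×0.07 = 42.7, 610×0.03 = 18.3, 610×0.02 = 12.2.
cat         O        E   (O−E)²/E
0           4     12.2     5.5115
1          26     42.7     6.5314
2          97     85.4     1.5756
3         105    115.9     1.0251
4         137    115.9     3.8413
5         118     97.6     4.2639
6          40     67.1    10.9450
7          56     42.7     4.1426
8          23     18.3     1.2071
9+          4     12.2     5.5115
Sum = 44.555

44.555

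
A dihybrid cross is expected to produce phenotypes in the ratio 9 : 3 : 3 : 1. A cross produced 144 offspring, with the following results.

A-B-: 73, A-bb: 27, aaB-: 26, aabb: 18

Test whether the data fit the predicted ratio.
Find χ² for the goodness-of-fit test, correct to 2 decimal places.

Ratio total = 16. Expected counts: 144×9/16 = 81, 144×3/16 = 27, 144×3/16 = 27, 144×1/16 = 9.
cat         O        E   (O−E)²/E
A-B-       73       81      0.790
A-bb       27       27      0.000
aaB-       26       27      0.037
aabb       18        9      9.000
Sum = 9.83

9.83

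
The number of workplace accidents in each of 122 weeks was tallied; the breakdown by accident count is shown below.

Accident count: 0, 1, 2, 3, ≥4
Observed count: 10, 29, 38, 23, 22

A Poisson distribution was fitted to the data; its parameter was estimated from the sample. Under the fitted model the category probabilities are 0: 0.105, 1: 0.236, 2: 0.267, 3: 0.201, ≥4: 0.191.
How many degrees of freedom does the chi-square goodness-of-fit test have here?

There are k = 5 categories and 1 parameter estimated from the data, so df = 5 − 1 − 1 = 3.

3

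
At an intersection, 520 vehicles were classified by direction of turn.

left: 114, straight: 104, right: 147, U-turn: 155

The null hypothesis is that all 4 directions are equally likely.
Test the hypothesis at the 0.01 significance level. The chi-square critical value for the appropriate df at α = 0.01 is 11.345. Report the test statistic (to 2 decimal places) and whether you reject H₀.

Under H₀ each category has probability 1/4, so each expected count is 520/4 = 130.
cat           O        E   (O−E)²/E
left        114      130      1.969
straight    104      130      5.200
right       147      130      2.223
U-turn      155      130      4.808
Sum = 14.20
df = 3. Since 14.20 > 11.345, we reject H₀.

14.20; reject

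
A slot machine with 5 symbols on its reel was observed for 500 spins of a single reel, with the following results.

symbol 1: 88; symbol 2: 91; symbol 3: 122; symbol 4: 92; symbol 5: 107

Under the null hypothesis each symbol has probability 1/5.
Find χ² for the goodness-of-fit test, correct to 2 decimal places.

Expected count for each of the 5 categories: 500/5 = 100.
cat           O        E   (O−E)²/E
symbol 1     88      100      1.440
symbol 2     91      100      0.810
symbol 3    122      100      4.840
symbol 4     92      100      0.640
symbol 5    107      100      0.490
Sum = 8.22

8.22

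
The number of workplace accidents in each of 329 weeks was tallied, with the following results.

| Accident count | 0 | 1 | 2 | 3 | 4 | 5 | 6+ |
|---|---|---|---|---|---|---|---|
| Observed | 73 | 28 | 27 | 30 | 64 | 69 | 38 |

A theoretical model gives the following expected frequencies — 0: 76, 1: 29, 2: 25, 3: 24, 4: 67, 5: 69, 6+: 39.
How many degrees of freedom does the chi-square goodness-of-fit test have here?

There are k = 7 categories and no parameters were estimated from the data, so df = 7 − 1 = 6.

6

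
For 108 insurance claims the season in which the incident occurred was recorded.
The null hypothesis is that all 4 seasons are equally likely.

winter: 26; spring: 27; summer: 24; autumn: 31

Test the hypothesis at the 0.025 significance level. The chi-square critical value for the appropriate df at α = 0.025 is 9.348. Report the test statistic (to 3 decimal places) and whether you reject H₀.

Expected count for each of the 4 categories: 108/4 = 27.
χ² = (26−27)²/27 + (27−27)²/27 + (24−27)²/27 + (31−27)²/27
   = 0.0370 + 0.0000 + 0.3333 + 0.5926
Sum = 0.963
df = 3. Since 0.963 < 9.348, we do not reject H₀.

0.963; do not reject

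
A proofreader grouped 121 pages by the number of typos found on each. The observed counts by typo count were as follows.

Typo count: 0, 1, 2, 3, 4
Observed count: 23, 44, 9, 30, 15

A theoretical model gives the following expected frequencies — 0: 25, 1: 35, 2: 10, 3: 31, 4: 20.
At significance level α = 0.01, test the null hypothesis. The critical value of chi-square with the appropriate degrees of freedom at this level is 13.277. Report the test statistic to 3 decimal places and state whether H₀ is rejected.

3.857; do not reject

χ² = (23−25)²/25 + (44−35)²/35 + (9−10)²/10 + (30−31)²/31 + (15−20)²/20
   = 0.1600 + 2.3143 + 0.1000 + 0.0323 + 1.2500
Sum = 3.857
df = 4. Since 3.857 < 13.277, we do not reject H₀.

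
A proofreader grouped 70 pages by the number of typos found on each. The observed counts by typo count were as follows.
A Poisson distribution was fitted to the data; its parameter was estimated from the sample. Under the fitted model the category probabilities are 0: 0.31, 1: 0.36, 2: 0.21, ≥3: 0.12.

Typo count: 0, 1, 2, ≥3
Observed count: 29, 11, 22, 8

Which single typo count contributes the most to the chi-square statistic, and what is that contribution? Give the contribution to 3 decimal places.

1, 8.002

Expected counts E_i = n·p_i: 70×0.31 = 21.7, 70×0.36 = 25.2, 70×0.21 = 14.7, 70×0.12 = 8.4.
cat         O        E   (O−E)²/E
0          29     21.7     2.4558
1          11     25.2     8.0016
2          22     14.7     3.6252
≥3          8      8.4     0.0190
The largest term is for 1: 8.002.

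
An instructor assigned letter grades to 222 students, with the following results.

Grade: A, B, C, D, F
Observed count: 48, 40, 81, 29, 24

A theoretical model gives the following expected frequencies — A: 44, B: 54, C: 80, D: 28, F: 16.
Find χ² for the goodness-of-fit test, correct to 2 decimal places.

8.04

A: (48 − 44)²/44 = 16/44 = 0.364
B: (40 − 54)²/54 = 196/54 = 3.630
C: (81 − 80)²/80 = 1/80 = 0.013
D: (29 − 28)²/28 = 1/28 = 0.036
F: (24 − 16)²/16 = 64/16 = 4.000
Sum = 8.04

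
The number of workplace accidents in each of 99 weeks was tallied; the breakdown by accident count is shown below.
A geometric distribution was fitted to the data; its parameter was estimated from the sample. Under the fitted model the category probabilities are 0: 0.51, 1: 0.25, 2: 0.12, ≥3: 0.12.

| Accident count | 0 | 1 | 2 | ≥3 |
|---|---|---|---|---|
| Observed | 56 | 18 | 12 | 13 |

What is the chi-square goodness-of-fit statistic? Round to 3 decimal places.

2.549

Expected counts E_i = n·p_i: 99×0.51 = 50.49, 99×0.25 = 24.75, 99×0.12 = 11.88, 99×0.12 = 11.88.
0: (56 − 50.49)²/50.49 = 30.3601/50.49 = 0.6013
1: (18 − 24.75)²/24.75 = 45.5625/24.75 = 1.8409
2: (12 − 11.88)²/11.88 = 0.0144/11.88 = 0.0012
≥3: (13 − 11.88)²/11.88 = 1.2544/11.88 = 0.1056
Sum = 2.549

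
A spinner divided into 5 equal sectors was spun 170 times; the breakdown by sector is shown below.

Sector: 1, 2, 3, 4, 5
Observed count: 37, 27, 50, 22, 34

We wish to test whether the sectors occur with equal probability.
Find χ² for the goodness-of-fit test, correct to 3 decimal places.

Under H₀ each category has probability 1/5, so each expected count is 170/5 = 34.
1: (37 − 34)²/34 = 9/34 = 0.2647
2: (27 − 34)²/34 = 49/34 = 1.4412
3: (50 − 34)²/34 = 256/34 = 7.5294
4: (22 − 34)²/34 = 144/34 = 4.2353
5: (34 − 34)²/34 = 0/34 = 0.0000
Sum = 13.471

13.471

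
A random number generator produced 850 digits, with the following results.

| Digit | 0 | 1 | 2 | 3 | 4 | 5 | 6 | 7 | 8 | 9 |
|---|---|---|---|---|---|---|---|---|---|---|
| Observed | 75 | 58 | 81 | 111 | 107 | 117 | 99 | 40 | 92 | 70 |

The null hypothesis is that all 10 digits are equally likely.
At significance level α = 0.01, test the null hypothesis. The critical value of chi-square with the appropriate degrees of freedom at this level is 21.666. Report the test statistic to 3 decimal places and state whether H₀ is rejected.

Under H₀ each category has probability 1/10, so each expected count is 850/10 = 85.
0: (75 − 85)²/85 = 100/85 = 1.1765
1: (58 − 85)²/85 = 729/85 = 8.5765
2: (81 − 85)²/85 = 16/85 = 0.1882
3: (111 − 85)²/85 = 676/85 = 7.9529
4: (107 − 85)²/85 = 484/85 = 5.6941
5: (117 − 85)²/85 = 1024/85 = 12.0471
6: (99 − 85)²/85 = 196/85 = 2.3059
7: (40 − 85)²/85 = 2025/85 = 23.8235
8: (92 − 85)²/85 = 49/85 = 0.5765
9: (70 − 85)²/85 = 225/85 = 2.6471
Sum = 64.988
df = 9. Since 64.988 > 21.666, we reject H₀.

64.988; reject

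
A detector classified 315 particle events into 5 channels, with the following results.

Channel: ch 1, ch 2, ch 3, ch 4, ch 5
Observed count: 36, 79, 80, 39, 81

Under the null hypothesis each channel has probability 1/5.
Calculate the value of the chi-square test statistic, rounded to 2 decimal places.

34.51

Under H₀ each category has probability 1/5, so each expected count is 315/5 = 63.
χ² = (36−63)²/63 + (79−63)²/63 + (80−63)²/63 + (39−63)²/63 + (81−63)²/63
   = 11.571 + 4.063 + 4.587 + 9.143 + 5.143
Sum = 34.51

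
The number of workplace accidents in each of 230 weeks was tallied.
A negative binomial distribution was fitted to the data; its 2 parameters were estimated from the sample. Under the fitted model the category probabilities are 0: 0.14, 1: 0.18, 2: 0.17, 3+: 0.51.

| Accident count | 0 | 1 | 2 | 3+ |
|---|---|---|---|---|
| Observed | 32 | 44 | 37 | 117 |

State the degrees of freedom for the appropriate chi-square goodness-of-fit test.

1

There are k = 4 categories and 2 parameters estimated from the data, so df = 4 − 1 − 2 = 1.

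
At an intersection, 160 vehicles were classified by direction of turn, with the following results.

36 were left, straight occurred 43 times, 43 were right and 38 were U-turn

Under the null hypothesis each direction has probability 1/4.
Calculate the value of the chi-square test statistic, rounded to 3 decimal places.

Under H₀ each category has probability 1/4, so each expected count is 160/4 = 40.
left: (36 − 40)²/40 = 16/40 = 0.4000
straight: (43 − 40)²/40 = 9/40 = 0.2250
right: (43 − 40)²/40 = 9/40 = 0.2250
U-turn: (38 − 40)²/40 = 4/40 = 0.1000
Sum = 0.950

0.950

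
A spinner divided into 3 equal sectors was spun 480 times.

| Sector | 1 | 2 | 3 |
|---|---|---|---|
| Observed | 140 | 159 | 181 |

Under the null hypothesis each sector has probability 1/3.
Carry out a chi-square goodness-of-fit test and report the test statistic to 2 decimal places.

5.26

Expected count for each of the 3 categories: 480/3 = 160.
cat         O        E   (O−E)²/E
1         140      160      2.500
2         159      160      0.006
3         181      160      2.756
Sum = 5.26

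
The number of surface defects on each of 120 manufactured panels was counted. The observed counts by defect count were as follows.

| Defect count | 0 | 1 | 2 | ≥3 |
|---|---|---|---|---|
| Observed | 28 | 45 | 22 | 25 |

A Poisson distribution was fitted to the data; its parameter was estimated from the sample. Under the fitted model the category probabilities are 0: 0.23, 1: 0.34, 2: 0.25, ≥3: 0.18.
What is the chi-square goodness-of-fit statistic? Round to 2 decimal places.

3.11

Expected counts E_i = n·p_i: 120×0.23 = 27.6, 120×0.34 = 40.8, 120×0.25 = 30, 120×0.18 = 21.6.
cat         O        E   (O−E)²/E
0          28     27.6      0.006
1          45     40.8      0.432
2          22       30      2.133
≥3         25     21.6      0.535
Sum = 3.11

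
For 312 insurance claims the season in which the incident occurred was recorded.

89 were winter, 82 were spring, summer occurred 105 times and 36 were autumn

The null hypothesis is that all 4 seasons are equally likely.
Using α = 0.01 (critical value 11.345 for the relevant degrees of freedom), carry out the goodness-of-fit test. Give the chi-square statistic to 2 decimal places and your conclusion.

33.72; reject

Expected count for each of the 4 categories: 312/4 = 78.
χ² = (89−78)²/78 + (82−78)²/78 + (105−78)²/78 + (36−78)²/78
   = 1.551 + 0.205 + 9.346 + 22.615
Sum = 33.72
df = 3. Since 33.72 > 11.345, we reject H₀.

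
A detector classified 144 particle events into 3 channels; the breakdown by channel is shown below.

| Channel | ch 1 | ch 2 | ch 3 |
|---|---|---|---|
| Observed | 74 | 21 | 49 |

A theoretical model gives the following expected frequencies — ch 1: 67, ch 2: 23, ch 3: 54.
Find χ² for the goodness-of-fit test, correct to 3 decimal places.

1.368

cat         O        E   (O−E)²/E
ch 1       74       67     0.7313
ch 2       21       23     0.1739
ch 3       49       54     0.4630
Sum = 1.368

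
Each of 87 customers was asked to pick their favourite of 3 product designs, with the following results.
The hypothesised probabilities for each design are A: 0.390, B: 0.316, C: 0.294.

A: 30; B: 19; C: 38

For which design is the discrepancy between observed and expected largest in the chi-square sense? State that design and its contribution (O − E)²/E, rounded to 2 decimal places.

C, 6.03

Expected counts E_i = n·p_i: 87×0.390 = 33.93, 87×0.316 = 27.492, 87×0.294 = 25.578.
χ² = (30−33.93)²/33.93 + (19−27.492)²/27.492 + (38−25.578)²/25.578
   = 0.455 + 2.623 + 6.033
The largest term is for C: 6.03.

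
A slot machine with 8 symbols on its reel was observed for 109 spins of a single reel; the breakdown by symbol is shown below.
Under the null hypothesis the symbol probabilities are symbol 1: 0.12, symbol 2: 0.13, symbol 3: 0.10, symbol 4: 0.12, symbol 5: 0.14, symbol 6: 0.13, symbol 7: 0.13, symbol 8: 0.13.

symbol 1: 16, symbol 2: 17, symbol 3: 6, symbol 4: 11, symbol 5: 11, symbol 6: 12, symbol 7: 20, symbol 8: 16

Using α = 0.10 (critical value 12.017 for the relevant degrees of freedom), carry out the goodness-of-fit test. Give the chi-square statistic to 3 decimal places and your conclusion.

7.907; do not reject

Expected counts E_i = n·p_i: 109×0.12 = 13.08, 109×0.13 = 14.17, 109×0.10 = 10.9, 109×0.12 = 13.08, 109×0.14 = 15.26, 109×0.13 = 14.17, 109×0.13 = 14.17, 109×0.13 = 14.17.
cat           O        E   (O−E)²/E
symbol 1     16    13.08     0.6519
symbol 2     17    14.17     0.5652
symbol 3      6     10.9     2.2028
symbol 4     11    13.08     0.3308
symbol 5     11    15.26     1.1892
symbol 6     12    14.17     0.3323
symbol 7     20    14.17     2.3987
symbol 8     16    14.17     0.2363
Sum = 7.907
df = 7. Since 7.907 < 12.017, we do not reject H₀.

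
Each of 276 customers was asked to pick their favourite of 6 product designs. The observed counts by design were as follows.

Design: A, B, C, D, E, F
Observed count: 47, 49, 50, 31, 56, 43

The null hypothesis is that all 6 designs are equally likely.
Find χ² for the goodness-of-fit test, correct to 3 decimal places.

Under H₀ each category has probability 1/6, so each expected count is 276/6 = 46.
χ² = (47−46)²/46 + (49−46)²/46 + (50−46)²/46 + (31−46)²/46 + (56−46)²/46 + (43−46)²/46
   = 0.0217 + 0.1957 + 0.3478 + 4.8913 + 2.1739 + 0.1957
Sum = 7.826

7.826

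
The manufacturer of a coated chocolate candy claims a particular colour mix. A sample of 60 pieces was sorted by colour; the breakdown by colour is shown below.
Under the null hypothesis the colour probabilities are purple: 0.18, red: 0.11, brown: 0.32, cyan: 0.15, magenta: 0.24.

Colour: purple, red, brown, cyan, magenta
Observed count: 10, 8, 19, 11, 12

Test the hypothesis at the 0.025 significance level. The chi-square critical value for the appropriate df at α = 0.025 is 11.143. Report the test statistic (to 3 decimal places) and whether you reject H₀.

1.203; do not reject

Expected counts E_i = n·p_i: 60×0.18 = 10.8, 60×0.11 = 6.6, 60×0.32 = 19.2, 60×0.15 = 9, 60×0.24 = 14.4.
cat          O        E   (O−E)²/E
purple      10     10.8     0.0593
red          8      6.6     0.2970
brown       19     19.2     0.0021
cyan        11        9     0.4444
magenta     12     14.4     0.4000
Sum = 1.203
df = 4. Since 1.203 < 11.143, we do not reject H₀.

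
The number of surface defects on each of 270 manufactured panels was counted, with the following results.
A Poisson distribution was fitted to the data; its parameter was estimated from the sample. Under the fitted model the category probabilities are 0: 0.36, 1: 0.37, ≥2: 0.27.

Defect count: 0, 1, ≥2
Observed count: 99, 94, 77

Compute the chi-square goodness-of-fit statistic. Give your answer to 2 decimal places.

0.61

Expected counts E_i = n·p_i: 270×0.36 = 97.2, 270×0.37 = 99.9, 270×0.27 = 72.9.
cat         O        E   (O−E)²/E
0          99     97.2      0.033
1          94     99.9      0.348
≥2         77     72.9      0.231
Sum = 0.61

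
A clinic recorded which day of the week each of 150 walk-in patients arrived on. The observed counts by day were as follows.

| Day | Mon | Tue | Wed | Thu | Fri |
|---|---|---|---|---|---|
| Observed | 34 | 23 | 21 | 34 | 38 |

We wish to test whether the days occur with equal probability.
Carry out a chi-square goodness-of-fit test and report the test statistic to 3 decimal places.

Under H₀ each category has probability 1/5, so each expected count is 150/5 = 30.
cat         O        E   (O−E)²/E
Mon        34       30     0.5333
Tue        23       30     1.6333
Wed        21       30     2.7000
Thu        34       30     0.5333
Fri        38       30     2.1333
Sum = 7.533

7.533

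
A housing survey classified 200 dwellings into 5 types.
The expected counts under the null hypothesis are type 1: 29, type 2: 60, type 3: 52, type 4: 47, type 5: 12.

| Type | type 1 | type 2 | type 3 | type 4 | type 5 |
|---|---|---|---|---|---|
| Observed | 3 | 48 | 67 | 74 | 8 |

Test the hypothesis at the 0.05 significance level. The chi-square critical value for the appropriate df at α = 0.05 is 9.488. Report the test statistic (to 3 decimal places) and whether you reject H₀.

cat         O        E   (O−E)²/E
type 1      3       29    23.3103
type 2     48       60     2.4000
type 3     67       52     4.3269
type 4     74       47    15.5106
type 5      8       12     1.3333
Sum = 46.881
df = 4. Since 46.881 > 9.488, we reject H₀.

46.881; reject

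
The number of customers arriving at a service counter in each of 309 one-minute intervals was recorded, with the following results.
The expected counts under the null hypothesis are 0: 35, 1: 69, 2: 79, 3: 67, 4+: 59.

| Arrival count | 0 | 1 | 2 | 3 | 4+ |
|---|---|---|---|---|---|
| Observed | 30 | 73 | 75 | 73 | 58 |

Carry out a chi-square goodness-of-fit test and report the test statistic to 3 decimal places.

cat         O        E   (O−E)²/E
0          30       35     0.7143
1          73       69     0.2319
2          75       79     0.2025
3          73       67     0.5373
4+         58       59     0.0169
Sum = 1.703

1.703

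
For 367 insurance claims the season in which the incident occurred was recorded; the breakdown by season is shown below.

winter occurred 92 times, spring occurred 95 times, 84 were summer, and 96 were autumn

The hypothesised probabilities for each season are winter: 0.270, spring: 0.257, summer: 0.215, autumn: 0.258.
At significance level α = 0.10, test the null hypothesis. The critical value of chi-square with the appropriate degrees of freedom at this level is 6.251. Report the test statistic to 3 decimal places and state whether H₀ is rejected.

Expected counts E_i = n·p_i: 367×0.270 = 99.09, 367×0.257 = 94.319, 367×0.215 = 78.905, 367×0.258 = 94.686.
cat         O        E   (O−E)²/E
winter     92    99.09     0.5073
spring     95   94.319     0.0049
summer     84   78.905     0.3290
autumn     96   94.686     0.0182
Sum = 0.859
df = 3. Since 0.859 < 6.251, we do not reject H₀.

0.859; do not reject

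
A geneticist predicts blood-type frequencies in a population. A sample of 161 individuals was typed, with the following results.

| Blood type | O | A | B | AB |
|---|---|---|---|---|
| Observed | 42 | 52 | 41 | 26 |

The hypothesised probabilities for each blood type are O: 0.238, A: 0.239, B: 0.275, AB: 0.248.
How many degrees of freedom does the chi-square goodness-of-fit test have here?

3

There are k = 4 categories and no parameters were estimated from the data, so df = 4 − 1 = 3.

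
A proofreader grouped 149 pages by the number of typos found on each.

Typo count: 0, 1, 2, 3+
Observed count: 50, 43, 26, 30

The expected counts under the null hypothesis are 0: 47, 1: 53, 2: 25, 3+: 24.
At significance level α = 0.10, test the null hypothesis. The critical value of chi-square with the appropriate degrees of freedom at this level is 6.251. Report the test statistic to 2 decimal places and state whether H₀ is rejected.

3.62; do not reject

cat         O        E   (O−E)²/E
0          50       47      0.191
1          43       53      1.887
2          26       25      0.040
3+         30       24      1.500
Sum = 3.62
df = 3. Since 3.62 < 6.251, we do not reject H₀.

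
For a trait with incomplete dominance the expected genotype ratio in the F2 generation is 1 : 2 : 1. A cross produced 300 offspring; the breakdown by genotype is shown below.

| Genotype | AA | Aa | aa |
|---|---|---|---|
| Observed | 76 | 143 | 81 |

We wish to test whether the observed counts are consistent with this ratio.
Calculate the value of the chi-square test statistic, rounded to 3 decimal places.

Ratio total = 4. Expected counts: 300×1/4 = 75, 300×2/4 = 150, 300×1/4 = 75.
AA: (76 − 75)²/75 = 1/75 = 0.0133
Aa: (143 − 150)²/150 = 49/150 = 0.3267
aa: (81 − 75)²/75 = 36/75 = 0.4800
Sum = 0.820

0.820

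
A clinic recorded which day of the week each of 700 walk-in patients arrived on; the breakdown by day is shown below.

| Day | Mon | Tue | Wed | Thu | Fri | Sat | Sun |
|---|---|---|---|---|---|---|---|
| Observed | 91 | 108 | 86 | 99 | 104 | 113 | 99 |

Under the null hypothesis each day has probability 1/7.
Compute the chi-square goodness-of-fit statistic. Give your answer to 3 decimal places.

Under H₀ each category has probability 1/7, so each expected count is 700/7 = 100.
Mon: (91 − 100)²/100 = 81/100 = 0.8100
Tue: (108 − 100)²/100 = 64/100 = 0.6400
Wed: (86 − 100)²/100 = 196/100 = 1.9600
Thu: (99 − 100)²/100 = 1/100 = 0.0100
Fri: (104 − 100)²/100 = 16/100 = 0.1600
Sat: (113 − 100)²/100 = 169/100 = 1.6900
Sun: (99 − 100)²/100 = 1/100 = 0.0100
Sum = 5.280

5.280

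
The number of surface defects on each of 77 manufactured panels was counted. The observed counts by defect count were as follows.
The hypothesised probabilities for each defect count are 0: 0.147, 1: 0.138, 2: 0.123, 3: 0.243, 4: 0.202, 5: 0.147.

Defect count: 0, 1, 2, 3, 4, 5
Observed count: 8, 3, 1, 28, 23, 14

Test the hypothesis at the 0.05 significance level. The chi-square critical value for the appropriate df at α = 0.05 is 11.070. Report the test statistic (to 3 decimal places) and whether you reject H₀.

22.834; reject

Expected counts E_i = n·p_i: 77×0.147 = 11.319, 77×0.138 = 10.626, 77×0.123 = 9.471, 77×0.243 = 18.711, 77×0.202 = 15.554, 77×0.147 = 11.319.
0: (8 − 11.319)²/11.319 = 11.015761/11.319 = 0.9732
1: (3 − 10.626)²/10.626 = 58.155876/10.626 = 5.4730
2: (1 − 9.471)²/9.471 = 71.757841/9.471 = 7.5766
3: (28 − 18.711)²/18.711 = 86.285521/18.711 = 4.6115
4: (23 − 15.554)²/15.554 = 55.442916/15.554 = 3.5645
5: (14 − 11.319)²/11.319 = 7.187761/11.319 = 0.6350
Sum = 22.834
df = 5. Since 22.834 > 11.070, we reject H₀.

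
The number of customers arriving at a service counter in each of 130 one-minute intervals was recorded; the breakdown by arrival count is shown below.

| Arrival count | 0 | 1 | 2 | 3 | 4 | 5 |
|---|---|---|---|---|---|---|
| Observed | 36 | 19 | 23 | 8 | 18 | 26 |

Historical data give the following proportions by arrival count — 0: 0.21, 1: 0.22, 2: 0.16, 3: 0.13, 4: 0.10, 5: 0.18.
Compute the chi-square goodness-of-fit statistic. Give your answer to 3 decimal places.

13.127

Expected counts E_i = n·p_i: 130×0.21 = 27.3, 130×0.22 = 28.6, 130×0.16 = 20.8, 130×0.13 = 16.9, 130×0.10 = 13, 130×0.18 = 23.4.
cat         O        E   (O−E)²/E
0          36     27.3     2.7725
1          19     28.6     3.2224
2          23     20.8     0.2327
3           8     16.9     4.6870
4          18       13     1.9231
5          26     23.4     0.2889
Sum = 13.127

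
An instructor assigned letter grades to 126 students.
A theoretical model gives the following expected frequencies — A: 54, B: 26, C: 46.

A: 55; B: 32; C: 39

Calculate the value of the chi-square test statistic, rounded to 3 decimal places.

2.468

cat         O        E   (O−E)²/E
A          55       54     0.0185
B          32       26     1.3846
C          39       46     1.0652
Sum = 2.468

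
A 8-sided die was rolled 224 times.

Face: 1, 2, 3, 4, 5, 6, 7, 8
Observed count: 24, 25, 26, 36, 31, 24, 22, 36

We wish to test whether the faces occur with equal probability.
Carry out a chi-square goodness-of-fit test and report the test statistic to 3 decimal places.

Under H₀ each category has probability 1/8, so each expected count is 224/8 = 28.
χ² = (24−28)²/28 + (25−28)²/28 + (26−28)²/28 + (36−28)²/28 + (31−28)²/28 + (24−28)²/28 + (22−28)²/28 + (36−28)²/28
   = 0.5714 + 0.3214 + 0.1429 + 2.2857 + 0.3214 + 0.5714 + 1.2857 + 2.2857
Sum = 7.786

7.786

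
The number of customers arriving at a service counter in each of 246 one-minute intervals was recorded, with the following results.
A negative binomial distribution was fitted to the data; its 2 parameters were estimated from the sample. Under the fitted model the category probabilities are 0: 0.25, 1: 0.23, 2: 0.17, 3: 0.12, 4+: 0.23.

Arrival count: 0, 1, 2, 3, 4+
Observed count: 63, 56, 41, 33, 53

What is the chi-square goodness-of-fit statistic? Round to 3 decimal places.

0.695

Expected counts E_i = n·p_i: 246×0.25 = 61.5, 246×0.23 = 56.58, 246×0.17 = 41.82, 246×0.12 = 29.52, 246×0.23 = 56.58.
0: (63 − 61.5)²/61.5 = 2.25/61.5 = 0.0366
1: (56 − 56.58)²/56.58 = 0.3364/56.58 = 0.0059
2: (41 − 41.82)²/41.82 = 0.6724/41.82 = 0.0161
3: (33 − 29.52)²/29.52 = 12.1104/29.52 = 0.4102
4+: (53 − 56.58)²/56.58 = 12.8164/56.58 = 0.2265
Sum = 0.695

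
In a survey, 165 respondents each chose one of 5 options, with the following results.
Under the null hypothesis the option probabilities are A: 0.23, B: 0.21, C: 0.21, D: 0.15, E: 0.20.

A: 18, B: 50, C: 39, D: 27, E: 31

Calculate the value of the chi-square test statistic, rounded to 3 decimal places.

Expected counts E_i = n·p_i: 165×0.23 = 37.95, 165×0.21 = 34.65, 165×0.21 = 34.65, 165×0.15 = 24.75, 165×0.20 = 33.
cat         O        E   (O−E)²/E
A          18    37.95    10.4875
B          50    34.65     6.8001
C          39    34.65     0.5461
D          27    24.75     0.2045
E          31       33     0.1212
Sum = 18.159

18.159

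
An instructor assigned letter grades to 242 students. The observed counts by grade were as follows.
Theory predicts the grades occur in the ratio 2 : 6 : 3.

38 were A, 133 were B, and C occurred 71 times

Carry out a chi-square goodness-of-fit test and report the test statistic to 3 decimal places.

Ratio total = 11. Expected counts: 242×2/11 = 44, 242×6/11 = 132, 242×3/11 = 66.
cat         O        E   (O−E)²/E
A          38       44     0.8182
B         133      132     0.0076
C          71       66     0.3788
Sum = 1.205

1.205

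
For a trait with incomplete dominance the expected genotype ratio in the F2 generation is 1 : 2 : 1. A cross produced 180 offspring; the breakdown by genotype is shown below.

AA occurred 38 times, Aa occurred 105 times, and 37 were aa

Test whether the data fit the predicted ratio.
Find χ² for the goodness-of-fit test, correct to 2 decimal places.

5.01

Ratio total = 4. Expected counts: 180×1/4 = 45, 180×2/4 = 90, 180×1/4 = 45.
AA: (38 − 45)²/45 = 49/45 = 1.089
Aa: (105 − 90)²/90 = 225/90 = 2.500
aa: (37 − 45)²/45 = 64/45 = 1.422
Sum = 5.01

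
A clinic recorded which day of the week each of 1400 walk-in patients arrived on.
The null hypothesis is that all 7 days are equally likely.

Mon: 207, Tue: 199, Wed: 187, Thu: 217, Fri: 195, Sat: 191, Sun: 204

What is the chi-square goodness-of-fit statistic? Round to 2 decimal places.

Expected count for each of the 7 categories: 1400/7 = 200.
cat         O        E   (O−E)²/E
Mon       207      200      0.245
Tue       199      200      0.005
Wed       187      200      0.845
Thu       217      200      1.445
Fri       195      200      0.125
Sat       191      200      0.405
Sun       204      200      0.080
Sum = 3.15

3.15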